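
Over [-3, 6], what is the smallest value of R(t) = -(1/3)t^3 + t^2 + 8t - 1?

Differentiating, R'(t) = -t^2 + 2t + 8; which vanishes at t = -2 and t = 4.
Candidates: R(-3) = -7; R(-2) = -31/3; R(4) = 77/3; R(6) = 11.
So the minimum is R(-2) = -31/3.

-31/3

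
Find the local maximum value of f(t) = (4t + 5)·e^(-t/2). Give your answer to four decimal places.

By the product rule, f'(t) = (-2t + 3/2)·e^(-t/2). Since e^(-t/2) > 0, the only critical point is t = 3/4.
f''(3/4) has the same sign as -2 < 0, so this is a local maximum.
f(3/4) = (8)·e^(-3/8) ≈ 5.4983.

5.4983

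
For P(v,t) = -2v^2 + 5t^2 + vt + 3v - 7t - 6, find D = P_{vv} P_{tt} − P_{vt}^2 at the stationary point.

-41

∂P/∂v = -4v + t + 3 = 0 and ∂P/∂t = v + 10t - 7 = 0, so (v, t) = (37/41, 25/41).
The Hessian has P_{vv} = -4, P_{tt} = 10, P_{vt} = 1, giving D = -41 < 0, so the point is a saddle point.
D = (-4)·(10) − (1)^2 = -41.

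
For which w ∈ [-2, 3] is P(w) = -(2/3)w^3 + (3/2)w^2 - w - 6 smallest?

P'(w) = -2w^2 + 3w - 1, which vanishes at w = 1/2 and w = 1.
Candidates: P(-2) = 22/3,  P(1/2) = -149/24,  P(1) = -37/6,  P(3) = -27/2.
Hence the absolute minimum is -27/2 at w = 3.

3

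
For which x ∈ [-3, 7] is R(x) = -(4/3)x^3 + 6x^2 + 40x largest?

5

Differentiating, R'(x) = -4x^2 + 12x + 40; which vanishes at x = -2 and x = 5.
Candidates: R(-3) = -30, R(-2) = -136/3, R(5) = 550/3, R(7) = 350/3.
The maximum over the interval is 550/3, attained at x = 5.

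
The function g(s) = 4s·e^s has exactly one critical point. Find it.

-1

g'(s) = 4·e^s + (4s)·1·e^s = (4s + 4)·e^s. Since e^s > 0, the only critical point is s = -1.
g''(-1) has the same sign as 4 > 0, so this is a local minimum.
g(-1) = (-4)·e^(-1) ≈ -1.4715.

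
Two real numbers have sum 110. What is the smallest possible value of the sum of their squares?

6050

With a + b = 110, a^2 + b^2 = a^2 + (110 − a)^2.
The derivative 2a − 2(110 − a) = 4a − 220 vanishes at a = 55; second derivative 4 > 0, a minimum.
The minimum is 2·(55)^2 = 6050.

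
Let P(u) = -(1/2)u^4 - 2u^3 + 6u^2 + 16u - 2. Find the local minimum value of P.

P'(u) = -2u^3 - 6u^2 + 12u + 16. Setting P'(u) = 0 gives u ∈ {-4, -1, 2}.
Since P''(u) = -6u^2 - 12u + 12, we get P''(-4) = -36 < 0 ⇒ local maximum; P''(-1) = 18 > 0 ⇒ local minimum; P''(2) = -36 < 0 ⇒ local maximum.
The local minimum is P(-1) = -21/2.

-21/2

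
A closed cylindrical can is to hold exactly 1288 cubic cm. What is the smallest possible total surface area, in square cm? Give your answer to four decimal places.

655.3276

With radius r and height h, πr²h = 1288 so h = 1288/(πr²), and S(r) = 2πr² + 2πrh = 2πr² + 2·1288/r.
S'(r) = 4πr − 2·1288/r² = 0 ⇒ r³ = 1288/(2π), so r ≈ 5.8963 and h = 2r ≈ 11.7926.
S''(r) = 4π + 4·1288/r³ > 0, so this is the minimum; S ≈ 655.3276.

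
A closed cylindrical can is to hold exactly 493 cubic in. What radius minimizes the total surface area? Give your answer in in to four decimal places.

With radius r and height h, πr²h = 493 so h = 493/(πr²), and S(r) = 2πr² + 2πrh = 2πr² + 2·493/r.
S'(r) = 4πr − 2·493/r² = 0 ⇒ r³ = 493/(2π), so r ≈ 4.2811 and h = 2r ≈ 8.5622.
S''(r) = 4π + 4·493/r³ > 0, so this is the minimum; S ≈ 345.4717.

4.2811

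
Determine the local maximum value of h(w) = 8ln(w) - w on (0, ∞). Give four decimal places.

8.6355

h'(w) = 8/w − 1 = 0 gives w = 8.
h''(w) = -8/w², which is negative for w > 0, so this is a local maximum.
h(8) = 8·ln(8) - 8 ≈ 8.6355.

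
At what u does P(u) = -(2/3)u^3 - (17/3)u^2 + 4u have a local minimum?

P'(u) = -2u^2 - (34/3)u + 4 = 0 at u = -6, 1/3.
Second-derivative test with P''(u) = -4u - 34/3: P''(-6) = 38/3 > 0 ⇒ local minimum; P''(1/3) = -38/3 < 0 ⇒ local maximum.
So the local minimum value is P(-6) = -84.

-6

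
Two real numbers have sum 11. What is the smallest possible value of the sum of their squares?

With a + b = 11, a^2 + b^2 = a^2 + (11 − a)^2.
The derivative 2a − 2(11 − a) = 4a − 22 vanishes at a = 11/2; second derivative 4 > 0, a minimum.
The minimum is 2·(11/2)^2 = 121/2.

121/2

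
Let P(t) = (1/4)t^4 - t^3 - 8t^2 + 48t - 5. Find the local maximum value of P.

241/4

Critical points: P'(t) = t^3 - 3t^2 - 16t + 48 vanishes at t = -4, 3, 4.
Second-derivative test with P''(t) = 3t^2 - 6t - 16: P''(-4) = 56 > 0 ⇒ local minimum; P''(3) = -7 < 0 ⇒ local maximum; P''(4) = 8 > 0 ⇒ local minimum.
The local maximum is P(3) = 241/4.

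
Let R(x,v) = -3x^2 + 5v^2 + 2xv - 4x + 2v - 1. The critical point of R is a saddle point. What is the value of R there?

5/16

∂R/∂x = -6x + 2v - 4 = 0 and ∂R/∂v = 2x + 10v + 2 = 0, so (x, v) = (-11/16, -1/16).
The Hessian has R_{xx} = -6, R_{vv} = 10, R_{xv} = 2, giving D = -64 < 0, so the point is a saddle point.
R(-11/16, -1/16) = 5/16.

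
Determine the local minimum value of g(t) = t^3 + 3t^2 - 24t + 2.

-26

Critical points: g'(t) = 3t^2 + 6t - 24 vanishes at t = -4, 2.
Since g''(t) = 6t + 6, we get g''(-4) = -18 < 0 ⇒ local maximum; g''(2) = 18 > 0 ⇒ local minimum.
Thus g has its local minimum at t = 2, with value -26.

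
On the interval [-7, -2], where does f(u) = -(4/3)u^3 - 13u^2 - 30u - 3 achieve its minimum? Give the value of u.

-5

The derivative is -4u^2 - 26u - 30, whose only zero in [-7, -2] is u = -5.
Candidates: f(-7) = 82/3,  f(-5) = -34/3,  f(-2) = 47/3.
Hence the absolute minimum is -34/3 at u = -5.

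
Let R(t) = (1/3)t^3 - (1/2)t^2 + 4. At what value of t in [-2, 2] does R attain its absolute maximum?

R'(t) = t^2 - t, which vanishes at t = 0 and t = 1.
Compare values at every candidate in [-2, 2]: R(-2) = -2/3; R(0) = 4; R(1) = 23/6; R(2) = 14/3.
The maximum over the interval is 14/3, attained at t = 2.

2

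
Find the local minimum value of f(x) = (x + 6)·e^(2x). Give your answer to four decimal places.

By the product rule, f'(x) = (2x + 13)·e^(2x). Since e^(2x) > 0, the only critical point is x = -13/2.
f''(-13/2) has the same sign as 2 > 0, so this is a local minimum.
f(-13/2) = (-1/2)·e^(-13) ≈ -0.0000.

-0.0000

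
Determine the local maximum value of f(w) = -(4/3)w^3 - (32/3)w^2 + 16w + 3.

691/81

Critical points: f'(w) = -4w^2 - (64/3)w + 16 vanishes at w = -6, 2/3.
Second-derivative test with f''(w) = -8w - 64/3: f''(-6) = 80/3 > 0 ⇒ local minimum; f''(2/3) = -80/3 < 0 ⇒ local maximum.
Thus f has its local maximum at w = 2/3, with value 691/81.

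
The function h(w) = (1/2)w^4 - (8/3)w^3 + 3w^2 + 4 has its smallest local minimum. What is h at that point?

-1/2

h'(w) = 2w^3 - 8w^2 + 6w = 0 at w = 0, 1, 3.
Second-derivative test with h''(w) = 6w^2 - 16w + 6: h''(0) = 6 > 0 ⇒ local minimum; h''(1) = -4 < 0 ⇒ local maximum; h''(3) = 12 > 0 ⇒ local minimum.
Thus h has its smallest local minimum at w = 3, with value -1/2.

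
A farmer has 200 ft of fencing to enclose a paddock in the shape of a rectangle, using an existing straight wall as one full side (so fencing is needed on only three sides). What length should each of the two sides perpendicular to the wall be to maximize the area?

50

Let the sides perpendicular to the wall have length x and the parallel side y, so 2x + y = 200 and the area is A = xy = x(200 − 2x).
A'(x) = 200 − 4x = 0 gives x = 50, and A''(x) = −4 < 0 confirms a maximum.
Then y = 200 − 2·50 = 100 and A = 5000.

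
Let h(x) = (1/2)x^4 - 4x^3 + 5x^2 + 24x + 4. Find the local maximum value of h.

107/2

h'(x) = 2x^3 - 12x^2 + 10x + 24. Setting h'(x) = 0 gives x ∈ {-1, 3, 4}.
Second-derivative test with h''(x) = 6x^2 - 24x + 10: h''(-1) = 40 > 0 ⇒ local minimum; h''(3) = -8 < 0 ⇒ local maximum; h''(4) = 10 > 0 ⇒ local minimum.
Thus h has its local maximum at x = 3, with value 107/2.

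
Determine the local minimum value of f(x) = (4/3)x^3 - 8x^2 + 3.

f'(x) = 4x^2 - 16x = 0 at x = 0, 4.
f''(x) = 8x - 16. f''(0) = -16 < 0 ⇒ local maximum; f''(4) = 16 > 0 ⇒ local minimum.
So the local minimum value is f(4) = -119/3.

-119/3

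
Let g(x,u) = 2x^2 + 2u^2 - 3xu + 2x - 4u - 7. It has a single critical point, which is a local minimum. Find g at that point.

-65/7

∂g/∂x = 4x - 3u + 2 = 0 and ∂g/∂u = -3x + 4u - 4 = 0, so (x, u) = (4/7, 10/7).
The Hessian has g_{xx} = 4, g_{uu} = 4, g_{xu} = -3, giving D = 7 > 0 with g_{xx} > 0, so the point is a local minimum.
g(4/7, 10/7) = -65/7.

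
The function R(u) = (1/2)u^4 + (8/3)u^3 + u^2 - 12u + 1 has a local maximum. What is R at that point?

Critical points: R'(u) = 2u^3 + 8u^2 + 2u - 12 vanishes at u = -3, -2, 1.
Second-derivative test with R''(u) = 6u^2 + 16u + 2: R''(-3) = 8 > 0 ⇒ local minimum; R''(-2) = -6 < 0 ⇒ local maximum; R''(1) = 24 > 0 ⇒ local minimum.
Thus R has its local maximum at u = -2, with value 47/3.

47/3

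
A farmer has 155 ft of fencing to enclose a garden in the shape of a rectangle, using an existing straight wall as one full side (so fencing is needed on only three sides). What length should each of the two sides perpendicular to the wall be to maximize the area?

155/4

Let the sides perpendicular to the wall have length x and the parallel side y, so 2x + y = 155 and the area is A = xy = x(155 − 2x).
A'(x) = 155 − 4x = 0 gives x = 155/4, and A''(x) = −4 < 0 confirms a maximum.
Then y = 155 − 2·155/4 = 155/2 and A = 24025/8.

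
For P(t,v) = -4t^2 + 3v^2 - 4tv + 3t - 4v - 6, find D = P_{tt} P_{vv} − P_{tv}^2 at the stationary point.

∂P/∂t = -8t - 4v + 3 = 0 and ∂P/∂v = -4t + 6v - 4 = 0, so (t, v) = (1/32, 11/16).
The Hessian has P_{tt} = -8, P_{vv} = 6, P_{tv} = -4, giving D = -64 < 0, so the point is a saddle point.
D = (-8)·(6) − (-4)^2 = -64.

-64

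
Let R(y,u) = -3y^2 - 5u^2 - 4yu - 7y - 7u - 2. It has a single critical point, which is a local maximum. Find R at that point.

27/11

∂R/∂y = -6y - 4u - 7 = 0 and ∂R/∂u = -4y - 10u - 7 = 0, so (y, u) = (-21/22, -7/22).
The Hessian has R_{yy} = -6, R_{uu} = -10, R_{yu} = -4, giving D = 44 > 0 with R_{yy} < 0, so the point is a local maximum.
R(-21/22, -7/22) = 27/11.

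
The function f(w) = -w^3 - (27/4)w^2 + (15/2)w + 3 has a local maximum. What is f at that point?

79/16

f'(w) = -3w^2 - (27/2)w + 15/2 = 0 at w = -5, 1/2.
Second-derivative test with f''(w) = -6w - 27/2: f''(-5) = 33/2 > 0 ⇒ local minimum; f''(1/2) = -33/2 < 0 ⇒ local maximum.
So the local maximum value is f(1/2) = 79/16.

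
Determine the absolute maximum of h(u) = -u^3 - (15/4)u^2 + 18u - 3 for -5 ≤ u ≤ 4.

h'(u) = -3u^2 - (15/2)u + 18, which vanishes at u = -4 and u = 3/2.
Evaluating at the critical points and endpoints: h(-5) = -247/4; h(-4) = -71; h(3/2) = 195/16; h(4) = -55.
So the maximum is h(3/2) = 195/16.

195/16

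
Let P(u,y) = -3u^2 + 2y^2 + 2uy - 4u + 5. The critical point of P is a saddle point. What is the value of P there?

43/7

∂P/∂u = -6u + 2y - 4 = 0 and ∂P/∂y = 2u + 4y = 0, so (u, y) = (-4/7, 2/7).
The Hessian has P_{uu} = -6, P_{yy} = 4, P_{uy} = 2, giving D = -28 < 0, so the point is a saddle point.
P(-4/7, 2/7) = 43/7.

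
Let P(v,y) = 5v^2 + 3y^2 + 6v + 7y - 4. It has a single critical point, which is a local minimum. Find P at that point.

-593/60

∂P/∂v = 10v + 6 = 0 and ∂P/∂y = 6y + 7 = 0, so (v, y) = (-3/5, -7/6).
The Hessian has P_{vv} = 10, P_{yy} = 6, P_{vy} = 0, giving D = 60 > 0 with P_{vv} > 0, so the point is a local minimum.
P(-3/5, -7/6) = -593/60.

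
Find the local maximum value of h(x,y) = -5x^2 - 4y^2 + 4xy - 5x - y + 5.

∂h/∂x = -10x + 4y - 5 = 0 and ∂h/∂y = 4x - 8y - 1 = 0, so (x, y) = (-11/16, -15/32).
The Hessian has h_{xx} = -10, h_{yy} = -8, h_{xy} = 4, giving D = 64 > 0 with h_{xx} < 0, so the point is a local maximum.
h(-11/16, -15/32) = 445/64.

445/64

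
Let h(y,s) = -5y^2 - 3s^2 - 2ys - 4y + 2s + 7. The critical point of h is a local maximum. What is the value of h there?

17/2

∂h/∂y = -10y - 2s - 4 = 0 and ∂h/∂s = -2y - 6s + 2 = 0, so (y, s) = (-1/2, 1/2).
The Hessian has h_{yy} = -10, h_{ss} = -6, h_{ys} = -2, giving D = 56 > 0 with h_{yy} < 0, so the point is a local maximum.
h(-1/2, 1/2) = 17/2.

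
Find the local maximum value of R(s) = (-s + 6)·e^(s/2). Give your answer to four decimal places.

By the product rule, R'(s) = (-(1/2)s + 2)·e^(s/2). Since e^(s/2) > 0, the only critical point is s = 4.
R''(4) has the same sign as -1/2 < 0, so this is a local maximum.
R(4) = (2)·e^(2) ≈ 14.7781.

14.7781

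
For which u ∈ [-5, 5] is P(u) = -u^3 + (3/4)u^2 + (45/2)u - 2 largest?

3

Differentiating, P'(u) = -3u^2 + (3/2)u + 45/2; which vanishes at u = -5/2 and u = 3.
Evaluating at the critical points and endpoints: P(-5) = 117/4; P(-5/2) = -607/16; P(3) = 181/4; P(5) = 17/4.
Hence the absolute maximum is 181/4 at u = 3.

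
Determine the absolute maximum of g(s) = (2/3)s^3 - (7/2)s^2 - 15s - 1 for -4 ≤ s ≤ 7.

Differentiating, g'(s) = 2s^2 - 7s - 15; which vanishes at s = -3/2 and s = 5.
Evaluating at the critical points and endpoints: g(-4) = -119/3,  g(-3/2) = 91/8,  g(5) = -481/6,  g(7) = -293/6.
The maximum over the interval is 91/8, attained at s = -3/2.

91/8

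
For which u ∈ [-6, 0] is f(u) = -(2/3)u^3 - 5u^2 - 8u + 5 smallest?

-4

The derivative is -2u^2 - 10u - 8, which vanishes at u = -4 and u = -1.
Compare values at every candidate in [-6, 0]: f(-6) = 17,  f(-4) = -1/3,  f(-1) = 26/3,  f(0) = 5.
So the minimum is f(-4) = -1/3.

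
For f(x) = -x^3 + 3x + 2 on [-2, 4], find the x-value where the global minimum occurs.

f'(x) = -3x^2 + 3, which vanishes at x = -1 and x = 1.
Candidates: f(-2) = 4, f(-1) = 0, f(1) = 4, f(4) = -50.
So the minimum is f(4) = -50.

4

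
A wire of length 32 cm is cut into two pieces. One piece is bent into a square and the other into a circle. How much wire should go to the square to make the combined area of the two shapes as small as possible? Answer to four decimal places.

17.9232

Let x be the length used for the square. Square side x/4; circle radius (32−x)/(2π).
A(x) = (x/4)² + π·((32−x)/(2π))² = x²/16 + (32−x)²/(4π) for 0 ≤ x ≤ 32. A'(x) = x/8 − (32−x)/(2π) = 0 gives x = 4·32/(π+4) ≈ 17.9232.
A'' = 1/8 + 1/(2π) > 0, so this gives the minimum combined area; x ≈ 17.9232 cm to the square.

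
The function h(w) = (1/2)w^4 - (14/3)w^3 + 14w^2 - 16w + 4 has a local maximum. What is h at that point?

-4/3

Critical points: h'(w) = 2w^3 - 14w^2 + 28w - 16 vanishes at w = 1, 2, 4.
Second-derivative test with h''(w) = 6w^2 - 28w + 28: h''(1) = 6 > 0 ⇒ local minimum; h''(2) = -4 < 0 ⇒ local maximum; h''(4) = 12 > 0 ⇒ local minimum.
Thus h has its local maximum at w = 2, with value -4/3.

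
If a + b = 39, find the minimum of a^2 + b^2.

With a + b = 39, a^2 + b^2 = a^2 + (39 − a)^2.
The derivative 2a − 2(39 − a) = 4a − 78 vanishes at a = 39/2; second derivative 4 > 0, a minimum.
The minimum is 2·(39/2)^2 = 1521/2.

1521/2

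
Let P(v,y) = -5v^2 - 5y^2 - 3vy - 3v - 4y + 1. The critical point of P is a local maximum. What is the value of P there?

∂P/∂v = -10v - 3y - 3 = 0 and ∂P/∂y = -3v - 10y - 4 = 0, so (v, y) = (-18/91, -31/91).
The Hessian has P_{vv} = -10, P_{yy} = -10, P_{vy} = -3, giving D = 91 > 0 with P_{vv} < 0, so the point is a local maximum.
P(-18/91, -31/91) = 180/91.

180/91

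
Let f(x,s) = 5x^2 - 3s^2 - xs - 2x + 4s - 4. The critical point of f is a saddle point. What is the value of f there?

-184/61

∂f/∂x = 10x - s - 2 = 0 and ∂f/∂s = -x - 6s + 4 = 0, so (x, s) = (16/61, 38/61).
The Hessian has f_{xx} = 10, f_{ss} = -6, f_{xs} = -1, giving D = -61 < 0, so the point is a saddle point.
f(16/61, 38/61) = -184/61.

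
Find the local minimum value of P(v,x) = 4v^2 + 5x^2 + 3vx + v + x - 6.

-432/71

∂P/∂v = 8v + 3x + 1 = 0 and ∂P/∂x = 3v + 10x + 1 = 0, so (v, x) = (-7/71, -5/71).
The Hessian has P_{vv} = 8, P_{xx} = 10, P_{vx} = 3, giving D = 71 > 0 with P_{vv} > 0, so the point is a local minimum.
P(-7/71, -5/71) = -432/71.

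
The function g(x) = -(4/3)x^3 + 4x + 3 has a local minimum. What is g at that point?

1/3

g'(x) = -4x^2 + 4. Setting g'(x) = 0 gives x ∈ {-1, 1}.
Second-derivative test with g''(x) = -8x: g''(-1) = 8 > 0 ⇒ local minimum; g''(1) = -8 < 0 ⇒ local maximum.
The local minimum is g(-1) = 1/3.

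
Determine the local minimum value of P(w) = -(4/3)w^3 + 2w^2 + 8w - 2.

P'(w) = -4w^2 + 4w + 8. Setting P'(w) = 0 gives w ∈ {-1, 2}.
Second-derivative test with P''(w) = -8w + 4: P''(-1) = 12 > 0 ⇒ local minimum; P''(2) = -12 < 0 ⇒ local maximum.
Thus P has its local minimum at w = -1, with value -20/3.

-20/3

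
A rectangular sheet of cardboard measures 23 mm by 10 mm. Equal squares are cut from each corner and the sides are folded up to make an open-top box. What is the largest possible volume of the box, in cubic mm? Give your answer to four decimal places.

229.1859

With cut size x, the volume is V(x) = x(23 − 2x)(10 − 2x) for 0 < x < 5.
V'(x) = 12x^2 − 132x + 230. Setting V'(x) = 0 gives x ≈ 2.1708 (the root in (0, 5)).
V''(x) = 24x − 132 is negative there, so this is the maximum; V ≈ 229.1859.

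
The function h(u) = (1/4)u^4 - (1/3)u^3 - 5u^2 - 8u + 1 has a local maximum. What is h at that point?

55/12

h'(u) = u^3 - u^2 - 10u - 8 = 0 at u = -2, -1, 4.
Since h''(u) = 3u^2 - 2u - 10, we get h''(-2) = 6 > 0 ⇒ local minimum; h''(-1) = -5 < 0 ⇒ local maximum; h''(4) = 30 > 0 ⇒ local minimum.
So the local maximum value is h(-1) = 55/12.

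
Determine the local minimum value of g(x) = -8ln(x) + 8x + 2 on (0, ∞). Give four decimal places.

g'(x) = -8/x + 8 = 0 gives x = 1.
g''(x) = 8/x², which is positive for x > 0, so this is a local minimum.
g(1) = -8·ln(1) + 8 + 2 ≈ 10.0000.

10.0000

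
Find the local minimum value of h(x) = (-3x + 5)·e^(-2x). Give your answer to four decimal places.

Differentiating with the product rule gives h'(x) = (6x - 13)·e^(-2x). Since e^(-2x) > 0, the only critical point is x = 13/6.
h''(13/6) has the same sign as 6 > 0, so this is a local minimum.
h(13/6) = (-3/2)·e^(-13/3) ≈ -0.0197.

-0.0197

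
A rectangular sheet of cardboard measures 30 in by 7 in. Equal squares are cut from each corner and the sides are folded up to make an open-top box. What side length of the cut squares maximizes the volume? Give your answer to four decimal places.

With cut size x, the volume is V(x) = x(30 − 2x)(7 − 2x) for 0 < x < 3.5.
V'(x) = 12x^2 − 148x + 210. Setting V'(x) = 0 gives x ≈ 1.6359 (the root in (0, 3.5)).
V''(x) = 24x − 148 is negative there, so this is the maximum; V ≈ 163.0143.

1.6359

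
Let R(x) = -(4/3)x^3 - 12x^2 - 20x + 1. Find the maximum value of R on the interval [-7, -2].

Differentiating, R'(x) = -4x^2 - 24x - 20; whose only zero in [-7, -2] is x = -5.
Evaluating at the critical points and endpoints: R(-7) = 31/3, R(-5) = -97/3, R(-2) = 11/3.
So the maximum is R(-7) = 31/3.

31/3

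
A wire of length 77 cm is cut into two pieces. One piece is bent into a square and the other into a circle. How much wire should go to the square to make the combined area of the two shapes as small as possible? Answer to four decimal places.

43.1276

Let x be the length used for the square. Square side x/4; circle radius (77−x)/(2π).
A(x) = (x/4)² + π·((77−x)/(2π))² = x²/16 + (77−x)²/(4π) for 0 ≤ x ≤ 77. A'(x) = x/8 − (77−x)/(2π) = 0 gives x = 4·77/(π+4) ≈ 43.1276.
A'' = 1/8 + 1/(2π) > 0, so this gives the minimum combined area; x ≈ 43.1276 cm to the square.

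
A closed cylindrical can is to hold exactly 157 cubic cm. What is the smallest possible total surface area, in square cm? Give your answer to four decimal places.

With radius r and height h, πr²h = 157 so h = 157/(πr²), and S(r) = 2πr² + 2πrh = 2πr² + 2·157/r.
S'(r) = 4πr − 2·157/r² = 0 ⇒ r³ = 157/(2π), so r ≈ 2.9235 and h = 2r ≈ 5.8470.
S''(r) = 4π + 4·157/r³ > 0, so this is the minimum; S ≈ 161.1070.

161.1070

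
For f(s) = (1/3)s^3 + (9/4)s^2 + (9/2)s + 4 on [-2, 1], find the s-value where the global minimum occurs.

f'(s) = s^2 + (9/2)s + 9/2, whose only zero in [-2, 1] is s = -3/2.
Evaluating at the critical points and endpoints: f(-2) = 4/3,  f(-3/2) = 19/16,  f(1) = 133/12.
Hence the absolute minimum is 19/16 at s = -3/2.

-3/2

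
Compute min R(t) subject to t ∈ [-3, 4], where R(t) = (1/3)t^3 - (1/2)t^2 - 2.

-31/2

Differentiating, R'(t) = t^2 - t; which vanishes at t = 0 and t = 1.
Evaluating at the critical points and endpoints: R(-3) = -31/2,  R(0) = -2,  R(1) = -13/6,  R(4) = 34/3.
So the minimum is R(-3) = -31/2.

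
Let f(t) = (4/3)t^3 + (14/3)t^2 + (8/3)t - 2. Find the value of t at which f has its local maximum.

Critical points: f'(t) = 4t^2 + (28/3)t + 8/3 vanishes at t = -2, -1/3.
Second-derivative test with f''(t) = 8t + 28/3: f''(-2) = -20/3 < 0 ⇒ local maximum; f''(-1/3) = 20/3 > 0 ⇒ local minimum.
The local maximum is f(-2) = 2/3.

-2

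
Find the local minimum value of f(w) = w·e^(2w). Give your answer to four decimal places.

-0.1839

Differentiating with the product rule gives f'(w) = (2w + 1)·e^(2w). Since e^(2w) > 0, the only critical point is w = -1/2.
f''(-1/2) has the same sign as 2 > 0, so this is a local minimum.
f(-1/2) = (-1/2)·e^(-1) ≈ -0.1839.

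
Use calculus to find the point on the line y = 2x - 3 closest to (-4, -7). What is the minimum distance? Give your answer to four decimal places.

Minimize D(x)^2 = (x + 4)^2 + (2x + 4)^2.
d/dx[D^2] = 2(x + 4) + 2·2·(2x + 4) = 0 ⇒ x = -12/5.
Then y = -39/5 and the distance is √(16/5) ≈ 1.7889.

1.7889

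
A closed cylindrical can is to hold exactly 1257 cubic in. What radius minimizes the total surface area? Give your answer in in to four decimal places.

5.8486

With radius r and height h, πr²h = 1257 so h = 1257/(πr²), and S(r) = 2πr² + 2πrh = 2πr² + 2·1257/r.
S'(r) = 4πr − 2·1257/r² = 0 ⇒ r³ = 1257/(2π), so r ≈ 5.8486 and h = 2r ≈ 11.6972.
S''(r) = 4π + 4·1257/r³ > 0, so this is the minimum; S ≈ 644.7699.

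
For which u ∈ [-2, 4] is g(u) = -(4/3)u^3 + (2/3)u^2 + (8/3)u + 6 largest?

g'(u) = -4u^2 + (4/3)u + 8/3, which vanishes at u = -2/3 and u = 1.
Evaluating at the critical points and endpoints: g(-2) = 14,  g(-2/3) = 398/81,  g(1) = 8,  g(4) = -58.
So the maximum is g(-2) = 14.

-2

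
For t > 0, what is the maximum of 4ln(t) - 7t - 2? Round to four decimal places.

h'(t) = 4/t − 7 = 0 gives t = 4/7.
h''(t) = -4/t², which is negative for t > 0, so this is a local maximum.
h(4/7) = 4·ln(4/7) - 4 - 2 ≈ -8.2385.

-8.2385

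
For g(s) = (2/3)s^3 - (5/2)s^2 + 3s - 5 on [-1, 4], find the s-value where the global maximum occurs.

4

g'(s) = 2s^2 - 5s + 3, which vanishes at s = 1 and s = 3/2.
Compare values at every candidate in [-1, 4]: g(-1) = -67/6,  g(1) = -23/6,  g(3/2) = -31/8,  g(4) = 29/3.
The maximum over the interval is 29/3, attained at s = 4.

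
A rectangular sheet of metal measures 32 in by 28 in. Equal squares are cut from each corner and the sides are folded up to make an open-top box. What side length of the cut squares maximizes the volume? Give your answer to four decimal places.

4.9668

With cut size x, the volume is V(x) = x(32 − 2x)(28 − 2x) for 0 < x < 14.
V'(x) = 12x^2 − 240x + 896. Setting V'(x) = 0 gives x ≈ 4.9668 (the root in (0, 14)).
V''(x) = 24x − 240 is negative there, so this is the maximum; V ≈ 1980.0665.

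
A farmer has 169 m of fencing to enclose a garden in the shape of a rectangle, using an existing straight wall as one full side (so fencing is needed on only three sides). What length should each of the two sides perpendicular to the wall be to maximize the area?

169/4

Let the sides perpendicular to the wall have length x and the parallel side y, so 2x + y = 169 and the area is A = xy = x(169 − 2x).
A'(x) = 169 − 4x = 0 gives x = 169/4, and A''(x) = −4 < 0 confirms a maximum.
Then y = 169 − 2·169/4 = 169/2 and A = 28561/8.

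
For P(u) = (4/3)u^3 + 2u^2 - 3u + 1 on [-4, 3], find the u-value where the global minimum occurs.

Differentiating, P'(u) = 4u^2 + 4u - 3; which vanishes at u = -3/2 and u = 1/2.
Candidates: P(-4) = -121/3, P(-3/2) = 11/2, P(1/2) = 1/6, P(3) = 46.
Hence the absolute minimum is -121/3 at u = -4.

-4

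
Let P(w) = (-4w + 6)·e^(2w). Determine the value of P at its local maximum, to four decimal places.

Differentiating with the product rule gives P'(w) = (-8w + 8)·e^(2w). Since e^(2w) > 0, the only critical point is w = 1.
P''(1) has the same sign as -8 < 0, so this is a local maximum.
P(1) = (2)·e^(2) ≈ 14.7781.

14.7781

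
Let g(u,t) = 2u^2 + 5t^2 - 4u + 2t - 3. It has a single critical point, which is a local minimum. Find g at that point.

∂g/∂u = 4u - 4 = 0 and ∂g/∂t = 10t + 2 = 0, so (u, t) = (1, -1/5).
The Hessian has g_{uu} = 4, g_{tt} = 10, g_{ut} = 0, giving D = 40 > 0 with g_{uu} > 0, so the point is a local minimum.
g(1, -1/5) = -26/5.

-26/5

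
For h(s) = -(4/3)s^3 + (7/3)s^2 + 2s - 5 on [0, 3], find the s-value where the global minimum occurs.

The derivative is -4s^2 + (14/3)s + 2, whose only zero in [0, 3] is s = 3/2.
Compare values at every candidate in [0, 3]: h(0) = -5; h(3/2) = -5/4; h(3) = -14.
Hence the absolute minimum is -14 at s = 3.

3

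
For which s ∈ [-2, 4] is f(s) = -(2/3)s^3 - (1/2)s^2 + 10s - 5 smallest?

-2

Differentiating, f'(s) = -2s^2 - s + 10; whose only zero in [-2, 4] is s = 2.
Compare values at every candidate in [-2, 4]: f(-2) = -65/3,  f(2) = 23/3,  f(4) = -47/3.
The minimum over the interval is -65/3, attained at s = -2.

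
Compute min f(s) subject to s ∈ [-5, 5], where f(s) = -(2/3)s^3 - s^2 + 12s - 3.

f'(s) = -2s^2 - 2s + 12, which vanishes at s = -3 and s = 2.
Evaluating at the critical points and endpoints: f(-5) = -14/3; f(-3) = -30; f(2) = 35/3; f(5) = -154/3.
Hence the absolute minimum is -154/3 at s = 5.

-154/3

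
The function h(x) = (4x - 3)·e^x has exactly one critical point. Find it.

-1/4

By the product rule, h'(x) = (4x + 1)·e^x. Since e^x > 0, the only critical point is x = -1/4.
h''(-1/4) has the same sign as 4 > 0, so this is a local minimum.
h(-1/4) = (-4)·e^(-1/4) ≈ -3.1152.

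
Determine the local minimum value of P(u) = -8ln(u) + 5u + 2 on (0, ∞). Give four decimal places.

P'(u) = -8/u + 5 = 0 gives u = 8/5.
P''(u) = 8/u², which is positive for u > 0, so this is a local minimum.
P(8/5) = -8·ln(8/5) + 8 + 2 ≈ 6.2400.

6.2400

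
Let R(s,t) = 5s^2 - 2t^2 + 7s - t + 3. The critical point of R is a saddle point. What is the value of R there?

∂R/∂s = 10s + 7 = 0 and ∂R/∂t = -4t - 1 = 0, so (s, t) = (-7/10, -1/4).
The Hessian has R_{ss} = 10, R_{tt} = -4, R_{st} = 0, giving D = -40 < 0, so the point is a saddle point.
R(-7/10, -1/4) = 27/40.

27/40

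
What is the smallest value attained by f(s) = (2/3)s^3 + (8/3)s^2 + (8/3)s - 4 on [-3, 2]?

-6

f'(s) = 2s^2 + (16/3)s + 8/3, which vanishes at s = -2 and s = -2/3.
Compare values at every candidate in [-3, 2]: f(-3) = -6, f(-2) = -4, f(-2/3) = -388/81, f(2) = 52/3.
So the minimum is f(-3) = -6.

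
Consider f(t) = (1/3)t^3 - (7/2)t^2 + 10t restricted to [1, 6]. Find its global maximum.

26/3

The derivative is t^2 - 7t + 10, which vanishes at t = 2 and t = 5.
Compare values at every candidate in [1, 6]: f(1) = 41/6; f(2) = 26/3; f(5) = 25/6; f(6) = 6.
The maximum over the interval is 26/3, attained at t = 2.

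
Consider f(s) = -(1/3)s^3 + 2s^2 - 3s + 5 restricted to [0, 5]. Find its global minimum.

The derivative is -s^2 + 4s - 3, which vanishes at s = 1 and s = 3.
Evaluating at the critical points and endpoints: f(0) = 5,  f(1) = 11/3,  f(3) = 5,  f(5) = -5/3.
The minimum over the interval is -5/3, attained at s = 5.

-5/3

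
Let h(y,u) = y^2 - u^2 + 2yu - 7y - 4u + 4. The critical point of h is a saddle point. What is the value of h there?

-57/8

∂h/∂y = 2y + 2u - 7 = 0 and ∂h/∂u = 2y - 2u - 4 = 0, so (y, u) = (11/4, 3/4).
The Hessian has h_{yy} = 2, h_{uu} = -2, h_{yu} = 2, giving D = -8 < 0, so the point is a saddle point.
h(11/4, 3/4) = -57/8.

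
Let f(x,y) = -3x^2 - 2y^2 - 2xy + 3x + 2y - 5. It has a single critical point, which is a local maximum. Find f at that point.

∂f/∂x = -6x - 2y + 3 = 0 and ∂f/∂y = -2x - 4y + 2 = 0, so (x, y) = (2/5, 3/10).
The Hessian has f_{xx} = -6, f_{yy} = -4, f_{xy} = -2, giving D = 20 > 0 with f_{xx} < 0, so the point is a local maximum.
f(2/5, 3/10) = -41/10.

-41/10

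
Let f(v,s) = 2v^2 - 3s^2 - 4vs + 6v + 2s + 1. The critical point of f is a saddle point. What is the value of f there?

-3/10

∂f/∂v = 4v - 4s + 6 = 0 and ∂f/∂s = -4v - 6s + 2 = 0, so (v, s) = (-7/10, 4/5).
The Hessian has f_{vv} = 4, f_{ss} = -6, f_{vs} = -4, giving D = -40 < 0, so the point is a saddle point.
f(-7/10, 4/5) = -3/10.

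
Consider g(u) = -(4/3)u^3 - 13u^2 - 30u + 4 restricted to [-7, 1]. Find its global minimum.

g'(u) = -4u^2 - 26u - 30, which vanishes at u = -5 and u = -3/2.
Evaluating at the critical points and endpoints: g(-7) = 103/3; g(-5) = -13/3; g(-3/2) = 97/4; g(1) = -121/3.
So the minimum is g(1) = -121/3.

-121/3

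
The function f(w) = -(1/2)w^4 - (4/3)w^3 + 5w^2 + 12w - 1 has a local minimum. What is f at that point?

Critical points: f'(w) = -2w^3 - 4w^2 + 10w + 12 vanishes at w = -3, -1, 2.
f''(w) = -6w^2 - 8w + 10. f''(-3) = -20 < 0 ⇒ local maximum; f''(-1) = 12 > 0 ⇒ local minimum; f''(2) = -30 < 0 ⇒ local maximum.
Thus f has its local minimum at w = -1, with value -43/6.

-43/6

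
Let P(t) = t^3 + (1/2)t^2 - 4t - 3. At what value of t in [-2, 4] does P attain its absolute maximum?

P'(t) = 3t^2 + t - 4, which vanishes at t = -4/3 and t = 1.
Candidates: P(-2) = -1; P(-4/3) = 23/27; P(1) = -11/2; P(4) = 53.
So the maximum is P(4) = 53.

4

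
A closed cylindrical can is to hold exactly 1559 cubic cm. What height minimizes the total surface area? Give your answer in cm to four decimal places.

12.5676

With radius r and height h, πr²h = 1559 so h = 1559/(πr²), and S(r) = 2πr² + 2πrh = 2πr² + 2·1559/r.
S'(r) = 4πr − 2·1559/r² = 0 ⇒ r³ = 1559/(2π), so r ≈ 6.2838 and h = 2r ≈ 12.5676.
S''(r) = 4π + 4·1559/r³ > 0, so this is the minimum; S ≈ 744.2953.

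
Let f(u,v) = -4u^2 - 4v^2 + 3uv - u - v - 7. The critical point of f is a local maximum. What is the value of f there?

∂f/∂u = -8u + 3v - 1 = 0 and ∂f/∂v = 3u - 8v - 1 = 0, so (u, v) = (-1/5, -1/5).
The Hessian has f_{uu} = -8, f_{vv} = -8, f_{uv} = 3, giving D = 55 > 0 with f_{uu} < 0, so the point is a local maximum.
f(-1/5, -1/5) = -34/5.

-34/5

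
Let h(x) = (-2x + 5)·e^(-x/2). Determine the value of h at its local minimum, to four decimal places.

Differentiating with the product rule gives h'(x) = (x - 9/2)·e^(-x/2). Since e^(-x/2) > 0, the only critical point is x = 9/2.
h''(9/2) has the same sign as 1 > 0, so this is a local minimum.
h(9/2) = (-4)·e^(-9/4) ≈ -0.4216.

-0.4216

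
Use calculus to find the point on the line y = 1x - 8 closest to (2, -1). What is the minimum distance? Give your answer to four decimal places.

Minimize D(x)^2 = (x - 2)^2 + (x - 7)^2.
d/dx[D^2] = 2(x - 2) + 2·1·(x - 7) = 0 ⇒ x = 9/2.
Then y = -7/2 and the distance is √(25/2) ≈ 3.5355.

3.5355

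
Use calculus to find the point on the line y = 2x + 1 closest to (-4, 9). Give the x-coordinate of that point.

12/5

Minimize D(x)^2 = (x + 4)^2 + (2x - 8)^2.
d/dx[D^2] = 2(x + 4) + 2·2·(2x - 8) = 0 ⇒ x = 12/5.
Then y = 29/5 and the distance is √(256/5) ≈ 7.1554.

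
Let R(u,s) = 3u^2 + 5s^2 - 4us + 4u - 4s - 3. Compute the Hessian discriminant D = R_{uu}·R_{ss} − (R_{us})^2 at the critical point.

∂R/∂u = 6u - 4s + 4 = 0 and ∂R/∂s = -4u + 10s - 4 = 0, so (u, s) = (-6/11, 2/11).
The Hessian has R_{uu} = 6, R_{ss} = 10, R_{us} = -4, giving D = 44 > 0 with R_{uu} > 0, so the point is a local minimum.
D = (6)·(10) − (-4)^2 = 44.

44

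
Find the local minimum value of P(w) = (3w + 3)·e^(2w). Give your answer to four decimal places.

P'(w) = 3·e^(2w) + (3w + 3)·2·e^(2w) = (6w + 9)·e^(2w). Since e^(2w) > 0, the only critical point is w = -3/2.
P''(-3/2) has the same sign as 6 > 0, so this is a local minimum.
P(-3/2) = (-3/2)·e^(-3) ≈ -0.0747.

-0.0747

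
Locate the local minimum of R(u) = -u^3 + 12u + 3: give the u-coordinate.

R'(u) = -3u^2 + 12. Setting R'(u) = 0 gives u ∈ {-2, 2}.
R''(u) = -6u. R''(-2) = 12 > 0 ⇒ local minimum; R''(2) = -12 < 0 ⇒ local maximum.
Thus R has its local minimum at u = -2, with value -13.

-2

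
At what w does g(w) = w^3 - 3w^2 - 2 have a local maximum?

g'(w) = 3w^2 - 6w = 0 at w = 0, 2.
Second-derivative test with g''(w) = 6w - 6: g''(0) = -6 < 0 ⇒ local maximum; g''(2) = 6 > 0 ⇒ local minimum.
Thus g has its local maximum at w = 0, with value -2.

0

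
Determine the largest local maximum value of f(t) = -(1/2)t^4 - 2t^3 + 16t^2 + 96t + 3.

f'(t) = -2t^3 - 6t^2 + 32t + 96 = 0 at t = -4, -3, 4.
Since f''(t) = -6t^2 - 12t + 32, we get f''(-4) = -16 < 0 ⇒ local maximum; f''(-3) = 14 > 0 ⇒ local minimum; f''(4) = -112 < 0 ⇒ local maximum.
The largest local maximum is f(4) = 387.

387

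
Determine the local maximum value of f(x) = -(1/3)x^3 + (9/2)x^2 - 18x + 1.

f'(x) = -x^2 + 9x - 18. Setting f'(x) = 0 gives x ∈ {3, 6}.
Second-derivative test with f''(x) = -2x + 9: f''(3) = 3 > 0 ⇒ local minimum; f''(6) = -3 < 0 ⇒ local maximum.
Thus f has its local maximum at x = 6, with value -17.

-17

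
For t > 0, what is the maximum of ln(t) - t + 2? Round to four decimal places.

h'(t) = 1/t − 1 = 0 gives t = 1.
h''(t) = -1/t², which is negative for t > 0, so this is a local maximum.
h(1) = 1·ln(1) - 1 + 2 ≈ 1.0000.

1.0000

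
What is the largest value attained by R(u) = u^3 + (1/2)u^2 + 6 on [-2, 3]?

75/2

The derivative is 3u^2 + u, which vanishes at u = -1/3 and u = 0.
Evaluating at the critical points and endpoints: R(-2) = 0; R(-1/3) = 325/54; R(0) = 6; R(3) = 75/2.
The maximum over the interval is 75/2, attained at u = 3.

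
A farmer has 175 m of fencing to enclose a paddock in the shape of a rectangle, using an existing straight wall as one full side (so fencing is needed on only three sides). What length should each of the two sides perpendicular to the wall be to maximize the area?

Let the sides perpendicular to the wall have length x and the parallel side y, so 2x + y = 175 and the area is A = xy = x(175 − 2x).
A'(x) = 175 − 4x = 0 gives x = 175/4, and A''(x) = −4 < 0 confirms a maximum.
Then y = 175 − 2·175/4 = 175/2 and A = 30625/8.

175/4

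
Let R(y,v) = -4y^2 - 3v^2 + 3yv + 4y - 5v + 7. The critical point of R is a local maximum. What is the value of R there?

361/39

∂R/∂y = -8y + 3v + 4 = 0 and ∂R/∂v = 3y - 6v - 5 = 0, so (y, v) = (3/13, -28/39).
The Hessian has R_{yy} = -8, R_{vv} = -6, R_{yv} = 3, giving D = 39 > 0 with R_{yy} < 0, so the point is a local maximum.
R(3/13, -28/39) = 361/39.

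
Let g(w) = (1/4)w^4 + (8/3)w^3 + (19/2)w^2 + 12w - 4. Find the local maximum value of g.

-25/4

Critical points: g'(w) = w^3 + 8w^2 + 19w + 12 vanishes at w = -4, -3, -1.
Second-derivative test with g''(w) = 3w^2 + 16w + 19: g''(-4) = 3 > 0 ⇒ local minimum; g''(-3) = -2 < 0 ⇒ local maximum; g''(-1) = 6 > 0 ⇒ local minimum.
The local maximum is g(-3) = -25/4.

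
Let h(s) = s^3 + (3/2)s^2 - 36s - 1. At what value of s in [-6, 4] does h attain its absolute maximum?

-4

Differentiating, h'(s) = 3s^2 + 3s - 36; which vanishes at s = -4 and s = 3.
Compare values at every candidate in [-6, 4]: h(-6) = 53, h(-4) = 103, h(3) = -137/2, h(4) = -57.
Hence the absolute maximum is 103 at s = -4.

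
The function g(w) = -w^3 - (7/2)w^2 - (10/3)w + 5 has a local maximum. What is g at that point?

161/27

g'(w) = -3w^2 - 7w - 10/3. Setting g'(w) = 0 gives w ∈ {-5/3, -2/3}.
g''(w) = -6w - 7. g''(-5/3) = 3 > 0 ⇒ local minimum; g''(-2/3) = -3 < 0 ⇒ local maximum.
The local maximum is g(-2/3) = 161/27.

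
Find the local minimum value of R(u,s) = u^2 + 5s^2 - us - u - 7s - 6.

∂R/∂u = 2u - s - 1 = 0 and ∂R/∂s = -u + 10s - 7 = 0, so (u, s) = (17/19, 15/19).
The Hessian has R_{uu} = 2, R_{ss} = 10, R_{us} = -1, giving D = 19 > 0 with R_{uu} > 0, so the point is a local minimum.
R(17/19, 15/19) = -175/19.

-175/19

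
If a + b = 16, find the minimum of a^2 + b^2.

With a + b = 16, a^2 + b^2 = a^2 + (16 − a)^2.
The derivative 2a − 2(16 − a) = 4a − 32 vanishes at a = 8; second derivative 4 > 0, a minimum.
The minimum is 2·(8)^2 = 128.

128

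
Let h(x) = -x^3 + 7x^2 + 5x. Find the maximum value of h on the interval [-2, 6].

h'(x) = -3x^2 + 14x + 5, which vanishes at x = -1/3 and x = 5.
Evaluating at the critical points and endpoints: h(-2) = 26; h(-1/3) = -23/27; h(5) = 75; h(6) = 66.
So the maximum is h(5) = 75.

75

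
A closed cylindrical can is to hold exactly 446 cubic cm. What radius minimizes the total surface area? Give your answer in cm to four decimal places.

With radius r and height h, πr²h = 446 so h = 446/(πr²), and S(r) = 2πr² + 2πrh = 2πr² + 2·446/r.
S'(r) = 4πr − 2·446/r² = 0 ⇒ r³ = 446/(2π), so r ≈ 4.1405 and h = 2r ≈ 8.2810.
S''(r) = 4π + 4·446/r³ > 0, so this is the minimum; S ≈ 323.1502.

4.1405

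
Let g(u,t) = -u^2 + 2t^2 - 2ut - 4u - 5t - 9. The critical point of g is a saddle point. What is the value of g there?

-61/12

∂g/∂u = -2u - 2t - 4 = 0 and ∂g/∂t = -2u + 4t - 5 = 0, so (u, t) = (-13/6, 1/6).
The Hessian has g_{uu} = -2, g_{tt} = 4, g_{ut} = -2, giving D = -12 < 0, so the point is a saddle point.
g(-13/6, 1/6) = -61/12.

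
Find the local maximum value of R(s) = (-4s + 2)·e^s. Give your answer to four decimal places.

2.4261

By the product rule, R'(s) = (-4s - 2)·e^s. Since e^s > 0, the only critical point is s = -1/2.
R''(-1/2) has the same sign as -4 < 0, so this is a local maximum.
R(-1/2) = (4)·e^(-1/2) ≈ 2.4261.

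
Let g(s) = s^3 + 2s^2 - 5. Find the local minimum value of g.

g'(s) = 3s^2 + 4s. Setting g'(s) = 0 gives s ∈ {-4/3, 0}.
Since g''(s) = 6s + 4, we get g''(-4/3) = -4 < 0 ⇒ local maximum; g''(0) = 4 > 0 ⇒ local minimum.
Thus g has its local minimum at s = 0, with value -5.

-5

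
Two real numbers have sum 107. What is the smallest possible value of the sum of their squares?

11449/2

With a + b = 107, a^2 + b^2 = a^2 + (107 − a)^2.
The derivative 2a − 2(107 − a) = 4a − 214 vanishes at a = 107/2; second derivative 4 > 0, a minimum.
The minimum is 2·(107/2)^2 = 11449/2.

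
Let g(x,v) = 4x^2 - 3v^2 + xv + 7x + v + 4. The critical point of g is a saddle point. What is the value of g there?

∂g/∂x = 8x + v + 7 = 0 and ∂g/∂v = x - 6v + 1 = 0, so (x, v) = (-43/49, 1/49).
The Hessian has g_{xx} = 8, g_{vv} = -6, g_{xv} = 1, giving D = -49 < 0, so the point is a saddle point.
g(-43/49, 1/49) = 46/49.

46/49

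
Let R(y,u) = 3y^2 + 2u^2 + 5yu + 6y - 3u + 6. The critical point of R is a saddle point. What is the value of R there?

195

∂R/∂y = 6y + 5u + 6 = 0 and ∂R/∂u = 5y + 4u - 3 = 0, so (y, u) = (39, -48).
The Hessian has R_{yy} = 6, R_{uu} = 4, R_{yu} = 5, giving D = -1 < 0, so the point is a saddle point.
R(39, -48) = 195.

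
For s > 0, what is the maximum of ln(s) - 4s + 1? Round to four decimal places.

h'(s) = 1/s − 4 = 0 gives s = 1/4.
h''(s) = -1/s², which is negative for s > 0, so this is a local maximum.
h(1/4) = 1·ln(1/4) - 1 + 1 ≈ -1.3863.

-1.3863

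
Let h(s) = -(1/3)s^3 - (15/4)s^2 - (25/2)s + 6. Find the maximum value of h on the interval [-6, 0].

h'(s) = -s^2 - (15/2)s - 25/2, which vanishes at s = -5 and s = -5/2.
Evaluating at the critical points and endpoints: h(-6) = 18, h(-5) = 197/12, h(-5/2) = 913/48, h(0) = 6.
The maximum over the interval is 913/48, attained at s = -5/2.

913/48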